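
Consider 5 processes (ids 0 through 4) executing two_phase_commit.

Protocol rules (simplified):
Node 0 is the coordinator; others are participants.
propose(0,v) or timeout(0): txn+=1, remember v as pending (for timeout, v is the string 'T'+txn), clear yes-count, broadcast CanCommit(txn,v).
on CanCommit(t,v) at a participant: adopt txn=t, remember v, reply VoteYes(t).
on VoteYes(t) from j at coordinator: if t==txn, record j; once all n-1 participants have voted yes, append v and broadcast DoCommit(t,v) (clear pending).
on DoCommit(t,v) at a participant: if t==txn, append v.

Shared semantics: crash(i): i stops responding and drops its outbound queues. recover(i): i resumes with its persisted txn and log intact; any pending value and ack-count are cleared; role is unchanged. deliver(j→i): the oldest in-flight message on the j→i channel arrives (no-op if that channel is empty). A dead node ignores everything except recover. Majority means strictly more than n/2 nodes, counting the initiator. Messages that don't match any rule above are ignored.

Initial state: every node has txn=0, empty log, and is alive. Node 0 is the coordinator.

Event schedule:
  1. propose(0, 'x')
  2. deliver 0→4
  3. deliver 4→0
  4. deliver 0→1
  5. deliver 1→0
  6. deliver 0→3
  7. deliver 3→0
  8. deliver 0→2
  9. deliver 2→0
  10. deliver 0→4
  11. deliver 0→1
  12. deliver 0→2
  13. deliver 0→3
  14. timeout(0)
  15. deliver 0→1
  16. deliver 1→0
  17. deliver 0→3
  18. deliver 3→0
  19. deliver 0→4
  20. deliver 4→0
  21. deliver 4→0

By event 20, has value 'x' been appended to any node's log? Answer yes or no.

step 1 propose(0,'x'): 0={coor,t=1,log=-}
step 2 deliver 0→4: 4={part,t=1,log=-}
step 3 deliver 4→0: —
step 4 deliver 0→1: 1={part,t=1,log=-}
step 5 deliver 1→0: —
step 6 deliver 0→3: 3={part,t=1,log=-}
step 7 deliver 3→0: —
step 8 deliver 0→2: 2={part,t=1,log=-}
step 9 deliver 2→0: 0={coor,t=1,log=x}
step 10 deliver 0→4: 4={part,t=1,log=x}
step 11 deliver 0→1: 1={part,t=1,log=x}
step 12 deliver 0→2: 2={part,t=1,log=x}
step 13 deliver 0→3: 3={part,t=1,log=x}
step 14 timeout(0): 0={coor,t=2,log=x}
step 15 deliver 0→1: 1={part,t=2,log=x}
step 16 deliver 1→0: —
step 17 deliver 0→3: 3={part,t=2,log=x}
step 18 deliver 3→0: —
step 19 deliver 0→4: 4={part,t=2,log=x}
step 20 deliver 4→0: —

yes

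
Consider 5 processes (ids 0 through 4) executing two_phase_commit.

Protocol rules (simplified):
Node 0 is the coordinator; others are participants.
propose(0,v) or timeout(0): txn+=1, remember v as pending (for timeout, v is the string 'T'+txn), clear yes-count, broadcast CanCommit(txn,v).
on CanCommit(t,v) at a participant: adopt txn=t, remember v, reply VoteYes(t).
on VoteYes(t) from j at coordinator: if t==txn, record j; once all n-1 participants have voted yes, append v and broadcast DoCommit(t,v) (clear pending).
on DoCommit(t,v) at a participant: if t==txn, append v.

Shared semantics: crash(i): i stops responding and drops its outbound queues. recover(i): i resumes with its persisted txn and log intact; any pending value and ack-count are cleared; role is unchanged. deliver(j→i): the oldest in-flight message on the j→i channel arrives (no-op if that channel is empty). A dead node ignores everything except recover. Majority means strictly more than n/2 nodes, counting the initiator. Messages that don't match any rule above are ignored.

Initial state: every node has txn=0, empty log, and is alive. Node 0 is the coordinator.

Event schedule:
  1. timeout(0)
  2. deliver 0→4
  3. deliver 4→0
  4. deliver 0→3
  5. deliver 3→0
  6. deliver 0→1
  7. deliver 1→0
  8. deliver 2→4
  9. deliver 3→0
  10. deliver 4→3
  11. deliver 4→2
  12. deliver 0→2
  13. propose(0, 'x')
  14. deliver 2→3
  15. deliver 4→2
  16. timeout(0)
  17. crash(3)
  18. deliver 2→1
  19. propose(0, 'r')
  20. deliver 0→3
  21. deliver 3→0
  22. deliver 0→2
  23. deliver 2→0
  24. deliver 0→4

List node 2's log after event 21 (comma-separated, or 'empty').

[1] timeout(0) → N0(coor t1 [-])
[2] deliver 0→4 → N4(part t1 [-])
[3] deliver 4→0 → ∅
[4] deliver 0→3 → N3(part t1 [-])
[5] deliver 3→0 → ∅
[6] deliver 0→1 → N1(part t1 [-])
[7] deliver 1→0 → ∅
[8] deliver 2→4 → ∅
[9] deliver 3→0 → ∅
[10] deliver 4→3 → ∅
[11] deliver 4→2 → ∅
[12] deliver 0→2 → N2(part t1 [-])
[13] propose(0,'x') → N0(coor t2 [-])
[14] deliver 2→3 → ∅
[15] deliver 4→2 → ∅
[16] timeout(0) → N0(coor t3 [-])
[17] crash(3) → N3(✗part t1 [-])
[18] deliver 2→1 → ∅
[19] propose(0,'r') → N0(coor t4 [-])
[20] deliver 0→3 → ∅
[21] deliver 3→0 → ∅

empty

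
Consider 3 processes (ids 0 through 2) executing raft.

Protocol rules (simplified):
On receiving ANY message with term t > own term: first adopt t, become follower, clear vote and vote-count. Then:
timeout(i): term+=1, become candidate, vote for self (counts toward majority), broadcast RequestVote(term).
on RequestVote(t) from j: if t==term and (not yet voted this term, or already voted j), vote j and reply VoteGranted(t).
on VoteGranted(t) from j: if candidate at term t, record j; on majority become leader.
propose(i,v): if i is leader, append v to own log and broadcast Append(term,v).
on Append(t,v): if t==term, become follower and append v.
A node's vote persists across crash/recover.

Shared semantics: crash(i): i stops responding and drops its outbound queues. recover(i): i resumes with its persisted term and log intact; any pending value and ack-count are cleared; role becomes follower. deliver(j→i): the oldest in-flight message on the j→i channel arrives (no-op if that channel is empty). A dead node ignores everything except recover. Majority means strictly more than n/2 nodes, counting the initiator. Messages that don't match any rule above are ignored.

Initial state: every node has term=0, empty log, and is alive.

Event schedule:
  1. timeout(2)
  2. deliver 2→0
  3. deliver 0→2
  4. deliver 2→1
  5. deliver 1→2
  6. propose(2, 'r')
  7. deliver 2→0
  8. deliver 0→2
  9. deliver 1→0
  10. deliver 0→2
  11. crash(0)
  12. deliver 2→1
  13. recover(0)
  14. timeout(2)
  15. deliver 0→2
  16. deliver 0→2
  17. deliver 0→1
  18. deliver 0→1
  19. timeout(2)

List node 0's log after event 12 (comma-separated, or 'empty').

r

e1 timeout(2): 2[cand,t=1,-]
e2 deliver 2→0: 0[foll,t=1,-]
e3 deliver 0→2: 2[lead,t=1,-]
e4 deliver 2→1: 1[foll,t=1,-]
e5 deliver 1→2: ·
e6 propose(2,'r'): 2[lead,t=1,r]
e7 deliver 2→0: 0[foll,t=1,r]
e8 deliver 0→2: ·
e9 deliver 1→0: ·
e10 deliver 0→2: ·
e11 crash(0): 0[✗foll,t=1,r]
e12 deliver 2→1: 1[foll,t=1,r]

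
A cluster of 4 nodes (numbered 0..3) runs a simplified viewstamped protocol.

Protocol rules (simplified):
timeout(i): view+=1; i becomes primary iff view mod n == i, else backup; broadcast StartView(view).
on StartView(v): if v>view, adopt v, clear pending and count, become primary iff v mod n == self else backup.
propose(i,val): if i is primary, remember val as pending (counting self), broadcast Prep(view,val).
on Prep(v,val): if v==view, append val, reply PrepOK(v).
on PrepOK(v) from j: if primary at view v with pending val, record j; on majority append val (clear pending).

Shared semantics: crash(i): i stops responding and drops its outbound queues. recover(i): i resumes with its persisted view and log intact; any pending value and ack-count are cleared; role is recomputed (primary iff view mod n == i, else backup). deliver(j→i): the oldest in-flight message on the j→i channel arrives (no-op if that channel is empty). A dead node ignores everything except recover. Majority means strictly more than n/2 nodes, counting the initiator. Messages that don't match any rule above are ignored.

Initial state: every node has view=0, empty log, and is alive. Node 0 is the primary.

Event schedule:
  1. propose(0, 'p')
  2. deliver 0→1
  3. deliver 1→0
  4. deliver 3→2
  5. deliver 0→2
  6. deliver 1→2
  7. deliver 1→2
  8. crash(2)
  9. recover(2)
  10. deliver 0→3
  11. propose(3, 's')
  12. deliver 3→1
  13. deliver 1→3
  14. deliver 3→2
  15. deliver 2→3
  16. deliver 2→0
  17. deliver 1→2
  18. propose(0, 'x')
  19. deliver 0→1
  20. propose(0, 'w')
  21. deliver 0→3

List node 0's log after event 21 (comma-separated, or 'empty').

1. propose(0,'p'):  nop
2. deliver 0→1:  <1:back v0 p>
3. deliver 1→0:  nop
4. deliver 3→2:  nop
5. deliver 0→2:  <2:back v0 p>
6. deliver 1→2:  nop
7. deliver 1→2:  nop
8. crash(2):  <2:✗back v0 p>
9. recover(2):  <2:back v0 p>
10. deliver 0→3:  <3:back v0 p>
11. propose(3,'s'):  nop
12. deliver 3→1:  nop
13. deliver 1→3:  nop
14. deliver 3→2:  nop
15. deliver 2→3:  nop
16. deliver 2→0:  nop
17. deliver 1→2:  nop
18. propose(0,'x'):  nop
19. deliver 0→1:  <1:back v0 p,x>
20. propose(0,'w'):  nop
21. deliver 0→3:  <3:back v0 p,x>

empty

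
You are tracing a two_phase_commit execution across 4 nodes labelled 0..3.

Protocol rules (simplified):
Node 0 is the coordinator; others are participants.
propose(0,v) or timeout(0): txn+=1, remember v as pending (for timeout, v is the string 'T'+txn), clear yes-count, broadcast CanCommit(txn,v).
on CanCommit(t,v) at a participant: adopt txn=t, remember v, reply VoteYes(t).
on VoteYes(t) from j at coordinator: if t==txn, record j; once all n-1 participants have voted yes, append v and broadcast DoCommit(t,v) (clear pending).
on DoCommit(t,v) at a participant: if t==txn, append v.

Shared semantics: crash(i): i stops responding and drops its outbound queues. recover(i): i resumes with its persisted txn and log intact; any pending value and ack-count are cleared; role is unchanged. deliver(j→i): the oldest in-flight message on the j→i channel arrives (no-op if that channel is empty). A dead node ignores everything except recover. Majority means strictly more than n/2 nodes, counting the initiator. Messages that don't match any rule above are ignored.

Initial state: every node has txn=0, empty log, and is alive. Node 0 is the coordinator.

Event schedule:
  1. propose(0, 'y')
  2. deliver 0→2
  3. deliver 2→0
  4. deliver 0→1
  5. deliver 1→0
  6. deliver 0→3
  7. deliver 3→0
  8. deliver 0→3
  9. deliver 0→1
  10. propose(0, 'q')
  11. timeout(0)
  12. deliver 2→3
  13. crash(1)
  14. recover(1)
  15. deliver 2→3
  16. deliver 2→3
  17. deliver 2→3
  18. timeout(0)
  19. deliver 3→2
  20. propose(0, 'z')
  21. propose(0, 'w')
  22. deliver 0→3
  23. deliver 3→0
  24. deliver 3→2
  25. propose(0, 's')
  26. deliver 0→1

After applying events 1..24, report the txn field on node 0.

6

1. propose(0,'y'):  <0:coor t1 ->
2. deliver 0→2:  <2:part t1 ->
3. deliver 2→0:  nop
4. deliver 0→1:  <1:part t1 ->
5. deliver 1→0:  nop
6. deliver 0→3:  <3:part t1 ->
7. deliver 3→0:  <0:coor t1 y>
8. deliver 0→3:  <3:part t1 y>
9. deliver 0→1:  <1:part t1 y>
10. propose(0,'q'):  <0:coor t2 y>
11. timeout(0):  <0:coor t3 y>
12. deliver 2→3:  nop
13. crash(1):  <1:✗part t1 y>
14. recover(1):  <1:part t1 y>
15. deliver 2→3:  nop
16. deliver 2→3:  nop
17. deliver 2→3:  nop
18. timeout(0):  <0:coor t4 y>
19. deliver 3→2:  nop
20. propose(0,'z'):  <0:coor t5 y>
21. propose(0,'w'):  <0:coor t6 y>
22. deliver 0→3:  <3:part t2 y>
23. deliver 3→0:  nop
24. deliver 3→2:  nop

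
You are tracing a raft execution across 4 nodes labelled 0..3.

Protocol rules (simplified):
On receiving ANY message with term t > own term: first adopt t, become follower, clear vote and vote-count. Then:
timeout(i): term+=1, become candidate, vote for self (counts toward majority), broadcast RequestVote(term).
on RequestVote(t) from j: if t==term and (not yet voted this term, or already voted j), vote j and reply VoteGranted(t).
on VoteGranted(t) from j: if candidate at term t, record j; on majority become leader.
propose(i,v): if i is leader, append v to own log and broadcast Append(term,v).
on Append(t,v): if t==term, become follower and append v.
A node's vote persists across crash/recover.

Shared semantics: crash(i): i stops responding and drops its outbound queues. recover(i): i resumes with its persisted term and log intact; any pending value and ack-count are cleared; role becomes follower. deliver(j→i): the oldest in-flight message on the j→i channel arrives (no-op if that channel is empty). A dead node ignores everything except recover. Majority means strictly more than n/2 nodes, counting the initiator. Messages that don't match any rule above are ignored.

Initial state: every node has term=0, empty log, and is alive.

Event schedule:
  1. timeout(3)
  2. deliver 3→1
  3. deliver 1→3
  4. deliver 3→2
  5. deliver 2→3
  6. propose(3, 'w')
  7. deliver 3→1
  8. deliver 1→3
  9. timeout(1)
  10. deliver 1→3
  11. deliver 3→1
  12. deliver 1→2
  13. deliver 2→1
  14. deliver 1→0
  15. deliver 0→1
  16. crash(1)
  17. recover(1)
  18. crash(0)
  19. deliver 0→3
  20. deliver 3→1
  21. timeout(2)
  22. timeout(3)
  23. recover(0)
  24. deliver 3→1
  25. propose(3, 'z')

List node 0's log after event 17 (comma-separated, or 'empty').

empty

1. timeout(3):  <3:cand t1 ->
2. deliver 3→1:  <1:foll t1 ->
3. deliver 1→3:  nop
4. deliver 3→2:  <2:foll t1 ->
5. deliver 2→3:  <3:lead t1 ->
6. propose(3,'w'):  <3:lead t1 w>
7. deliver 3→1:  <1:foll t1 w>
8. deliver 1→3:  nop
9. timeout(1):  <1:cand t2 w>
10. deliver 1→3:  <3:foll t2 w>
11. deliver 3→1:  nop
12. deliver 1→2:  <2:foll t2 ->
13. deliver 2→1:  <1:lead t2 w>
14. deliver 1→0:  <0:foll t2 ->
15. deliver 0→1:  nop
16. crash(1):  <1:✗lead t2 w>
17. recover(1):  <1:foll t2 w>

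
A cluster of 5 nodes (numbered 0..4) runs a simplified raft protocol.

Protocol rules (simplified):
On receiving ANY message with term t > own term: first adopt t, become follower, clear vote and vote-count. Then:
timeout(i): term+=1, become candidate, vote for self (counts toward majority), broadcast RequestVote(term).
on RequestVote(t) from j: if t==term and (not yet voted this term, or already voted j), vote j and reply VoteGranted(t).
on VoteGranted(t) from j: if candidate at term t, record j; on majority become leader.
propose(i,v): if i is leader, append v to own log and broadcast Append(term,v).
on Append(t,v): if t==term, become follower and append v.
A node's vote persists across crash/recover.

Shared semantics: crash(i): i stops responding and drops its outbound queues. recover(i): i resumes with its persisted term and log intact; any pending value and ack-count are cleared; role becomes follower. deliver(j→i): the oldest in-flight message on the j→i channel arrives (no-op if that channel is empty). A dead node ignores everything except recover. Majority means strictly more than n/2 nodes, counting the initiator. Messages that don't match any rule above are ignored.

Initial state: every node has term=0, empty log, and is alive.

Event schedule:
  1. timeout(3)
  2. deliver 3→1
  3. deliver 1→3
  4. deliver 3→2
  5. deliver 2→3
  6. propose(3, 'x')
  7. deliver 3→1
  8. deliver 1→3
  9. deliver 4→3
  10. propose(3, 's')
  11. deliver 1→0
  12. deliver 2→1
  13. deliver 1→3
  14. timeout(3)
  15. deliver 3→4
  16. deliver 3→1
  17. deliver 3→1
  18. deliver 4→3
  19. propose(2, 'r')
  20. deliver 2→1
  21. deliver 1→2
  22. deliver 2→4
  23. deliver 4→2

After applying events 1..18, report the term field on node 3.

step 1 timeout(3): 3={cand,t=1,log=-}
step 2 deliver 3→1: 1={foll,t=1,log=-}
step 3 deliver 1→3: —
step 4 deliver 3→2: 2={foll,t=1,log=-}
step 5 deliver 2→3: 3={lead,t=1,log=-}
step 6 propose(3,'x'): 3={lead,t=1,log=x}
step 7 deliver 3→1: 1={foll,t=1,log=x}
step 8 deliver 1→3: —
step 9 deliver 4→3: —
step 10 propose(3,'s'): 3={lead,t=1,log=x,s}
step 11 deliver 1→0: —
step 12 deliver 2→1: —
step 13 deliver 1→3: —
step 14 timeout(3): 3={cand,t=2,log=x,s}
step 15 deliver 3→4: 4={foll,t=1,log=-}
step 16 deliver 3→1: 1={foll,t=1,log=x,s}
step 17 deliver 3→1: 1={foll,t=2,log=x,s}
step 18 deliver 4→3: —

2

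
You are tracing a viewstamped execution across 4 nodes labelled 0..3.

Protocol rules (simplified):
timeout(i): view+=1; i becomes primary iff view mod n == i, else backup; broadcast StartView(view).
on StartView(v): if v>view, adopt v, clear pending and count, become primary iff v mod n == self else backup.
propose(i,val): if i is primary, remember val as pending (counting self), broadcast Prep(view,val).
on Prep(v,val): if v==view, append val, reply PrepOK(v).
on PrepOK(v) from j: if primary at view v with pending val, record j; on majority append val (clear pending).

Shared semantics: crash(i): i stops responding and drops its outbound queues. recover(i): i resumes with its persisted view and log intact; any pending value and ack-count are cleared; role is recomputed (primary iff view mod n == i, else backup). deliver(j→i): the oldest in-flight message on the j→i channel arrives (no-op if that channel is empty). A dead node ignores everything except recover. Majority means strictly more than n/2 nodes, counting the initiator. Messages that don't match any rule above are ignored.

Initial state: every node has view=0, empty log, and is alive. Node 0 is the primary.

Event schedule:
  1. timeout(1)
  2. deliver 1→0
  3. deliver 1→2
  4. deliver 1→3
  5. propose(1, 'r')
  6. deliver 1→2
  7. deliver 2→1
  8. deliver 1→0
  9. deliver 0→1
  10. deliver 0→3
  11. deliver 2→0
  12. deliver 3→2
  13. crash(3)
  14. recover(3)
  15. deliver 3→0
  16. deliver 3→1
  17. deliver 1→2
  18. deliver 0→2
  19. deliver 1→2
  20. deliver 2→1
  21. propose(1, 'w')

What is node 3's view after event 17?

1

after 1 — timeout(1): n1:prim/v1/[-]
after 2 — deliver 1→0: n0:back/v1/[-]
after 3 — deliver 1→2: n2:back/v1/[-]
after 4 — deliver 1→3: n3:back/v1/[-]
after 5 — propose(1,'r'): ·
after 6 — deliver 1→2: n2:back/v1/[r]
after 7 — deliver 2→1: ·
after 8 — deliver 1→0: n0:back/v1/[r]
after 9 — deliver 0→1: n1:prim/v1/[r]
after 10 — deliver 0→3: ·
after 11 — deliver 2→0: ·
after 12 — deliver 3→2: ·
after 13 — crash(3): n3:✗back/v1/[-]
after 14 — recover(3): n3:back/v1/[-]
after 15 — deliver 3→0: ·
after 16 — deliver 3→1: ·
after 17 — deliver 1→2: ·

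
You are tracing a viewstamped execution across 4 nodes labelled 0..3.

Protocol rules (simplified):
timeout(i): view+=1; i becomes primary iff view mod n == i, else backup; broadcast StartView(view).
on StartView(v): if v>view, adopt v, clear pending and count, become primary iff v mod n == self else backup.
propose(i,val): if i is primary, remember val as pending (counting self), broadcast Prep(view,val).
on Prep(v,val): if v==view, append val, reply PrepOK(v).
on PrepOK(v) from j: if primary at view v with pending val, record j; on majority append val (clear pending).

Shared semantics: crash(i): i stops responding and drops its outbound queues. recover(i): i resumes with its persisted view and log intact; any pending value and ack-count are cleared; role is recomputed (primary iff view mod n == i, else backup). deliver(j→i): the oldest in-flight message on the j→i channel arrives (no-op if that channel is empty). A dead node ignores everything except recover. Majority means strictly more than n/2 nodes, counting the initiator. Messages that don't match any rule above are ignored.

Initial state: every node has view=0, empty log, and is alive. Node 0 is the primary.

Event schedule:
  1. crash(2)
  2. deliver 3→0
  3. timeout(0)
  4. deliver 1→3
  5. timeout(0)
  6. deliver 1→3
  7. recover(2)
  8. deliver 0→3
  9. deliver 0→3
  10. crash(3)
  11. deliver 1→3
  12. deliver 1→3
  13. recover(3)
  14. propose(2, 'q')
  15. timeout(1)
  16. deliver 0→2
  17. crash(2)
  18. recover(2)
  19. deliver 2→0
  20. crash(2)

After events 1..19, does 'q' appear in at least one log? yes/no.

[1] crash(2) → N2(✗back v0 [-])
[2] deliver 3→0 → ∅
[3] timeout(0) → N0(back v1 [-])
[4] deliver 1→3 → ∅
[5] timeout(0) → N0(back v2 [-])
[6] deliver 1→3 → ∅
[7] recover(2) → N2(back v0 [-])
[8] deliver 0→3 → N3(back v1 [-])
[9] deliver 0→3 → N3(back v2 [-])
[10] crash(3) → N3(✗back v2 [-])
[11] deliver 1→3 → ∅
[12] deliver 1→3 → ∅
[13] recover(3) → N3(back v2 [-])
[14] propose(2,'q') → ∅
[15] timeout(1) → N1(prim v1 [-])
[16] deliver 0→2 → N2(back v1 [-])
[17] crash(2) → N2(✗back v1 [-])
[18] recover(2) → N2(back v1 [-])
[19] deliver 2→0 → ∅

no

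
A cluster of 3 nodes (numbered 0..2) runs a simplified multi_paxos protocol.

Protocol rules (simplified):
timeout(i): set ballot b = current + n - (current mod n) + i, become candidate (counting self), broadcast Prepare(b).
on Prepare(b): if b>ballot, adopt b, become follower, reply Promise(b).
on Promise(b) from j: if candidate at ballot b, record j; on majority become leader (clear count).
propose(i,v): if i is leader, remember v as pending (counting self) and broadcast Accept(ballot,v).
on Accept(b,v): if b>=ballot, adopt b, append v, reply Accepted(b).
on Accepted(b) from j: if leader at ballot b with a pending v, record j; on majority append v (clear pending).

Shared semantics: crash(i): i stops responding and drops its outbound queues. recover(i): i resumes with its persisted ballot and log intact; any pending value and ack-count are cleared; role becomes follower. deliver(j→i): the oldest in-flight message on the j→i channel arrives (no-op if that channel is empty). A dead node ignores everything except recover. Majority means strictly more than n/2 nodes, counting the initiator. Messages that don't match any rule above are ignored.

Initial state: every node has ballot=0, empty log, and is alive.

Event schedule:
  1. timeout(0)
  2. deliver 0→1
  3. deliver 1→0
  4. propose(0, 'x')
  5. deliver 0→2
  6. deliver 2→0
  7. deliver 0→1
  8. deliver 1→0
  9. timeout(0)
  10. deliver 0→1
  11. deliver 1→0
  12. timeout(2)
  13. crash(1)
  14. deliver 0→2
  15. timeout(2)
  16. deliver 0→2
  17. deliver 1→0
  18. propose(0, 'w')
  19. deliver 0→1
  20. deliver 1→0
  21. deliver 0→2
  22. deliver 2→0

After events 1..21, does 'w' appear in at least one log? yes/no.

e1 timeout(0): 0[cand,b=3,-]
e2 deliver 0→1: 1[foll,b=3,-]
e3 deliver 1→0: 0[lead,b=3,-]
e4 propose(0,'x'): ·
e5 deliver 0→2: 2[foll,b=3,-]
e6 deliver 2→0: ·
e7 deliver 0→1: 1[foll,b=3,x]
e8 deliver 1→0: 0[lead,b=3,x]
e9 timeout(0): 0[cand,b=6,x]
e10 deliver 0→1: 1[foll,b=6,x]
e11 deliver 1→0: 0[lead,b=6,x]
e12 timeout(2): 2[cand,b=8,-]
e13 crash(1): 1[✗foll,b=6,x]
e14 deliver 0→2: ·
e15 timeout(2): 2[cand,b=11,-]
e16 deliver 0→2: ·
e17 deliver 1→0: ·
e18 propose(0,'w'): ·
e19 deliver 0→1: ·
e20 deliver 1→0: ·
e21 deliver 0→2: ·

no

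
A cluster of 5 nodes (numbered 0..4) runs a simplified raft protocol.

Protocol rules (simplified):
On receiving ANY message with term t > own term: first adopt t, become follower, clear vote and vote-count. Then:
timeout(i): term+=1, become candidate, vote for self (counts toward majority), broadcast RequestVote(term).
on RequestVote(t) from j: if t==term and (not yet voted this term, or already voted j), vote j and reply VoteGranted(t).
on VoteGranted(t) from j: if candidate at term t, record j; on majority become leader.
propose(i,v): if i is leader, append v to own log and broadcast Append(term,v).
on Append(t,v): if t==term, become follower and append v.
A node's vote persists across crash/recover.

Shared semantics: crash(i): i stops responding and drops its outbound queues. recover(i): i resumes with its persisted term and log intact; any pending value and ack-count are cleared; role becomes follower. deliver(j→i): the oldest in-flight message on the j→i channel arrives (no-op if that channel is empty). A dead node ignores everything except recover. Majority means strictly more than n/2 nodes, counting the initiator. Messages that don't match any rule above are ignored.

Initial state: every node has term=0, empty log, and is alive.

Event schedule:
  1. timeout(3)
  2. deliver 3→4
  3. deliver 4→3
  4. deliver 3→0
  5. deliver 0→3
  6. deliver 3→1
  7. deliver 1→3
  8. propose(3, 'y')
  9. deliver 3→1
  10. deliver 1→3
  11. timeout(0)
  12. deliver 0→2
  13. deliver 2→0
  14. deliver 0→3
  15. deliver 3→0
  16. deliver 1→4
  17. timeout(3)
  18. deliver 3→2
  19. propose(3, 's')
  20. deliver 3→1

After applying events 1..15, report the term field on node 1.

1

after 1 — timeout(3): n3:cand/t1/[-]
after 2 — deliver 3→4: n4:foll/t1/[-]
after 3 — deliver 4→3: ·
after 4 — deliver 3→0: n0:foll/t1/[-]
after 5 — deliver 0→3: n3:lead/t1/[-]
after 6 — deliver 3→1: n1:foll/t1/[-]
after 7 — deliver 1→3: ·
after 8 — propose(3,'y'): n3:lead/t1/[y]
after 9 — deliver 3→1: n1:foll/t1/[y]
after 10 — deliver 1→3: ·
after 11 — timeout(0): n0:cand/t2/[-]
after 12 — deliver 0→2: n2:foll/t2/[-]
after 13 — deliver 2→0: ·
after 14 — deliver 0→3: n3:foll/t2/[y]
after 15 — deliver 3→0: ·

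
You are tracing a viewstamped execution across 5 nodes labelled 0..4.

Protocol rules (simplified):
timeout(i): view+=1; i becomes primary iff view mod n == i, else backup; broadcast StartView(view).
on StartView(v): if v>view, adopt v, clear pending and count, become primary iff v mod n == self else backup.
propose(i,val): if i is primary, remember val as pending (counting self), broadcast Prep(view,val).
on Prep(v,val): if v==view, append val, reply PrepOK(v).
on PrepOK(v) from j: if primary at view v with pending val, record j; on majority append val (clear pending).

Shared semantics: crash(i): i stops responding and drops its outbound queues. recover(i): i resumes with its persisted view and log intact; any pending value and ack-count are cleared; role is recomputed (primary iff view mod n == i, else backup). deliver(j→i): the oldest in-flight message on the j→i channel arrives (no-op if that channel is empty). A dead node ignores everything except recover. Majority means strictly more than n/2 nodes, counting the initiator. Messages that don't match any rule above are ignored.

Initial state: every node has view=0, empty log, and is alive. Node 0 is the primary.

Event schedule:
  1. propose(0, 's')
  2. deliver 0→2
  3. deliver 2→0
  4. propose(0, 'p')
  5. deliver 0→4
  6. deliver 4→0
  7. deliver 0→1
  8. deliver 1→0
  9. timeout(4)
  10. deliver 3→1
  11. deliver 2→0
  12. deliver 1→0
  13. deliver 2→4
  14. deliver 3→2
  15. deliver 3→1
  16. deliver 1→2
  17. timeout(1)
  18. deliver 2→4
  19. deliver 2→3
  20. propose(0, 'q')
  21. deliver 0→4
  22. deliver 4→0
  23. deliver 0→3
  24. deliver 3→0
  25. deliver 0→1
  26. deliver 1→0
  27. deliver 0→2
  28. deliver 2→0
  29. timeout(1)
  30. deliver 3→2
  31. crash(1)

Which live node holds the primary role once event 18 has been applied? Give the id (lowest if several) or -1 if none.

[1] propose(0,'s') → ∅
[2] deliver 0→2 → N2(back v0 [s])
[3] deliver 2→0 → ∅
[4] propose(0,'p') → ∅
[5] deliver 0→4 → N4(back v0 [s])
[6] deliver 4→0 → ∅
[7] deliver 0→1 → N1(back v0 [s])
[8] deliver 1→0 → N0(prim v0 [p])
[9] timeout(4) → N4(back v1 [s])
[10] deliver 3→1 → ∅
[11] deliver 2→0 → ∅
[12] deliver 1→0 → ∅
[13] deliver 2→4 → ∅
[14] deliver 3→2 → ∅
[15] deliver 3→1 → ∅
[16] deliver 1→2 → ∅
[17] timeout(1) → N1(prim v1 [s])
[18] deliver 2→4 → ∅

0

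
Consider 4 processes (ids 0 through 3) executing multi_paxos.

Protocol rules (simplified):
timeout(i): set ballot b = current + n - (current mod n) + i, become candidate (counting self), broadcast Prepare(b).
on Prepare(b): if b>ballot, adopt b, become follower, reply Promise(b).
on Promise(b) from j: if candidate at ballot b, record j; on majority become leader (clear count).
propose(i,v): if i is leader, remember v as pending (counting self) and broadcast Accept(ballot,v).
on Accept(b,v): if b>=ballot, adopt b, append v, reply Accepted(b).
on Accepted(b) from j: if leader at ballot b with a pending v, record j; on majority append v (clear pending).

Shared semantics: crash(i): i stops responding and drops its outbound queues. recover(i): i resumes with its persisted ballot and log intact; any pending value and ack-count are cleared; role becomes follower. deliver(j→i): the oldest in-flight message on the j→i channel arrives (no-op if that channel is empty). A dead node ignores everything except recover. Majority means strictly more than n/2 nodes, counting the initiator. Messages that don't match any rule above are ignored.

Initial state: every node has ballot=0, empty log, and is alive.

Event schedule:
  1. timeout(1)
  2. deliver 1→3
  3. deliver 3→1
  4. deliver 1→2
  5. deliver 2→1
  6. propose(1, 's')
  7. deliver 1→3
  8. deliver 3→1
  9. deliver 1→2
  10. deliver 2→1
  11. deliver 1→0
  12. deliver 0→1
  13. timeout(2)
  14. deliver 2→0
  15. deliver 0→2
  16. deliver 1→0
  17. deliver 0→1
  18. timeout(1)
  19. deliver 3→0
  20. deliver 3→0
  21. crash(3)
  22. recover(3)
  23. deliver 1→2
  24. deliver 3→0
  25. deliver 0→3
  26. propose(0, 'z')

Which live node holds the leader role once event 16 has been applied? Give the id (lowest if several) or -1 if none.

1

after 1 — timeout(1): n1:cand/b5/[-]
after 2 — deliver 1→3: n3:foll/b5/[-]
after 3 — deliver 3→1: ·
after 4 — deliver 1→2: n2:foll/b5/[-]
after 5 — deliver 2→1: n1:lead/b5/[-]
after 6 — propose(1,'s'): ·
after 7 — deliver 1→3: n3:foll/b5/[s]
after 8 — deliver 3→1: ·
after 9 — deliver 1→2: n2:foll/b5/[s]
after 10 — deliver 2→1: n1:lead/b5/[s]
after 11 — deliver 1→0: n0:foll/b5/[-]
after 12 — deliver 0→1: ·
after 13 — timeout(2): n2:cand/b10/[s]
after 14 — deliver 2→0: n0:foll/b10/[-]
after 15 — deliver 0→2: ·
after 16 — deliver 1→0: ·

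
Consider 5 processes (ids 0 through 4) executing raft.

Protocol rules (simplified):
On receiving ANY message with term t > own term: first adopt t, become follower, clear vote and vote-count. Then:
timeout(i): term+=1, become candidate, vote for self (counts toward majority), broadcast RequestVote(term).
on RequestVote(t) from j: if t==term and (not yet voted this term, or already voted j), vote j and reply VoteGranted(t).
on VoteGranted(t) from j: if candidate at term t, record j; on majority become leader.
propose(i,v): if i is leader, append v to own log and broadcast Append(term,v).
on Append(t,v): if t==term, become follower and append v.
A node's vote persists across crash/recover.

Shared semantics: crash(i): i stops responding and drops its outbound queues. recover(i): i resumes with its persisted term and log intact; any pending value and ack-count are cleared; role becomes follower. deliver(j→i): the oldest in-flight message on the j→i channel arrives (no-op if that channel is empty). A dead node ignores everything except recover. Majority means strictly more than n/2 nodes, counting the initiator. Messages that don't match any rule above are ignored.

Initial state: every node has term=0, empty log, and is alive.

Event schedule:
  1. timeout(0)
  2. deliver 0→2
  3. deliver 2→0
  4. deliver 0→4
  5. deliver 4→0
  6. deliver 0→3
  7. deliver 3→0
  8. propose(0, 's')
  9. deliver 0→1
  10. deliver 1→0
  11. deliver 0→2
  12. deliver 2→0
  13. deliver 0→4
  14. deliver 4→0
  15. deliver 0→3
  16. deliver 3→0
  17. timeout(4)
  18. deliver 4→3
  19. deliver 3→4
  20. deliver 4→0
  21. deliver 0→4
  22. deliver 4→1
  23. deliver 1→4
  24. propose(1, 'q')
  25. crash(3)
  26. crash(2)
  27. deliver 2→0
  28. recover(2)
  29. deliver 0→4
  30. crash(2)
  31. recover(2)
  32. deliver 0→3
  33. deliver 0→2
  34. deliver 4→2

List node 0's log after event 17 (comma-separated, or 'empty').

after 1 — timeout(0): n0:cand/t1/[-]
after 2 — deliver 0→2: n2:foll/t1/[-]
after 3 — deliver 2→0: ·
after 4 — deliver 0→4: n4:foll/t1/[-]
after 5 — deliver 4→0: n0:lead/t1/[-]
after 6 — deliver 0→3: n3:foll/t1/[-]
after 7 — deliver 3→0: ·
after 8 — propose(0,'s'): n0:lead/t1/[s]
after 9 — deliver 0→1: n1:foll/t1/[-]
after 10 — deliver 1→0: ·
after 11 — deliver 0→2: n2:foll/t1/[s]
after 12 — deliver 2→0: ·
after 13 — deliver 0→4: n4:foll/t1/[s]
after 14 — deliver 4→0: ·
after 15 — deliver 0→3: n3:foll/t1/[s]
after 16 — deliver 3→0: ·
after 17 — timeout(4): n4:cand/t2/[s]

s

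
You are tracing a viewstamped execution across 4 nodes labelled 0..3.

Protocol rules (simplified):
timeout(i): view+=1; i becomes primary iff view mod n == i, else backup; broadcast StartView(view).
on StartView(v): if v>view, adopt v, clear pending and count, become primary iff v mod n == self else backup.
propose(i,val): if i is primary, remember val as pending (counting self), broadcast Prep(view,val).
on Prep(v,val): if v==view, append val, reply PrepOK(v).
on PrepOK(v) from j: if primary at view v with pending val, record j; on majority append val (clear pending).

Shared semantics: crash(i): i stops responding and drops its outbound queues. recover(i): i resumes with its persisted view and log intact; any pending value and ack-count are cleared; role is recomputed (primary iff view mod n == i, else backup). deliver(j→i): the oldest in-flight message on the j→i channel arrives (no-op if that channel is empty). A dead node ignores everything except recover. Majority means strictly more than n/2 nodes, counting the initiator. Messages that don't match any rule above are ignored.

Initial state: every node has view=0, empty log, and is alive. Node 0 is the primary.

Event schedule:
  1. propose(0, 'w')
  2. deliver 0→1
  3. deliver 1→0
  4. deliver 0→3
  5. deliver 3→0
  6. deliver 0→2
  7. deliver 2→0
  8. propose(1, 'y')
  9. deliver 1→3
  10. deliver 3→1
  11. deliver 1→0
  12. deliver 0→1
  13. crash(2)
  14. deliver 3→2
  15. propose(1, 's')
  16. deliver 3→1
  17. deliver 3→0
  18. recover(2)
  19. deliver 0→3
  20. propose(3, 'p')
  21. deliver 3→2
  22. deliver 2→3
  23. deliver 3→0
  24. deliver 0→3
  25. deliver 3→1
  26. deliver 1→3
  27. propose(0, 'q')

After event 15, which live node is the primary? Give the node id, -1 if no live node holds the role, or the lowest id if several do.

0

e1 propose(0,'w'): ·
e2 deliver 0→1: 1[back,v=0,w]
e3 deliver 1→0: ·
e4 deliver 0→3: 3[back,v=0,w]
e5 deliver 3→0: 0[prim,v=0,w]
e6 deliver 0→2: 2[back,v=0,w]
e7 deliver 2→0: ·
e8 propose(1,'y'): ·
e9 deliver 1→3: ·
e10 deliver 3→1: ·
e11 deliver 1→0: ·
e12 deliver 0→1: ·
e13 crash(2): 2[✗back,v=0,w]
e14 deliver 3→2: ·
e15 propose(1,'s'): ·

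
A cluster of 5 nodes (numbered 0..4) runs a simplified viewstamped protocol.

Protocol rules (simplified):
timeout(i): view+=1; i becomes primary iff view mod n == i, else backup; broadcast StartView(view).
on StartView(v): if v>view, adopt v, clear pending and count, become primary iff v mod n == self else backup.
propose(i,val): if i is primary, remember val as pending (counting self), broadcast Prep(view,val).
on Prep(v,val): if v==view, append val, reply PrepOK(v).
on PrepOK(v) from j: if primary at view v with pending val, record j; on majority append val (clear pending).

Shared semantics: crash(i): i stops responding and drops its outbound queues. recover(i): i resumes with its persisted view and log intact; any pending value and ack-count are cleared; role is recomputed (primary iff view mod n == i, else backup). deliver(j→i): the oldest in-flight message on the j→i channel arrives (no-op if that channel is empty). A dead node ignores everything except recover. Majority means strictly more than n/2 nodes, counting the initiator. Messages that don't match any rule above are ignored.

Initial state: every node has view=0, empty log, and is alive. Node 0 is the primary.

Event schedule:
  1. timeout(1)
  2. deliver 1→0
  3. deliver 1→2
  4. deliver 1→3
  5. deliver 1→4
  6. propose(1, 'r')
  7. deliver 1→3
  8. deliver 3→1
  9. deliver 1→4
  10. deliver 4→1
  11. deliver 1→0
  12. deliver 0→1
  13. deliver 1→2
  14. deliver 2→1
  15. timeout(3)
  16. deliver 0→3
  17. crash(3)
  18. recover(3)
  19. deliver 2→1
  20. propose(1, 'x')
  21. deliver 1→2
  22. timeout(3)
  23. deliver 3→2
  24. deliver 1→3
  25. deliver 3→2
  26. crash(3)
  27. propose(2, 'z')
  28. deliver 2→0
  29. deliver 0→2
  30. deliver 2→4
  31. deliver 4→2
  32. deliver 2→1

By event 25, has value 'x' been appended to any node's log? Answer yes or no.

after 1 — timeout(1): n1:prim/v1/[-]
after 2 — deliver 1→0: n0:back/v1/[-]
after 3 — deliver 1→2: n2:back/v1/[-]
after 4 — deliver 1→3: n3:back/v1/[-]
after 5 — deliver 1→4: n4:back/v1/[-]
after 6 — propose(1,'r'): ·
after 7 — deliver 1→3: n3:back/v1/[r]
after 8 — deliver 3→1: ·
after 9 — deliver 1→4: n4:back/v1/[r]
after 10 — deliver 4→1: n1:prim/v1/[r]
after 11 — deliver 1→0: n0:back/v1/[r]
after 12 — deliver 0→1: ·
after 13 — deliver 1→2: n2:back/v1/[r]
after 14 — deliver 2→1: ·
after 15 — timeout(3): n3:back/v2/[r]
after 16 — deliver 0→3: ·
after 17 — crash(3): n3:✗back/v2/[r]
after 18 — recover(3): n3:back/v2/[r]
after 19 — deliver 2→1: ·
after 20 — propose(1,'x'): ·
after 21 — deliver 1→2: n2:back/v1/[r,x]
after 22 — timeout(3): n3:prim/v3/[r]
after 23 — deliver 3→2: n2:back/v3/[r,x]
after 24 — deliver 1→3: ·
after 25 — deliver 3→2: ·

yes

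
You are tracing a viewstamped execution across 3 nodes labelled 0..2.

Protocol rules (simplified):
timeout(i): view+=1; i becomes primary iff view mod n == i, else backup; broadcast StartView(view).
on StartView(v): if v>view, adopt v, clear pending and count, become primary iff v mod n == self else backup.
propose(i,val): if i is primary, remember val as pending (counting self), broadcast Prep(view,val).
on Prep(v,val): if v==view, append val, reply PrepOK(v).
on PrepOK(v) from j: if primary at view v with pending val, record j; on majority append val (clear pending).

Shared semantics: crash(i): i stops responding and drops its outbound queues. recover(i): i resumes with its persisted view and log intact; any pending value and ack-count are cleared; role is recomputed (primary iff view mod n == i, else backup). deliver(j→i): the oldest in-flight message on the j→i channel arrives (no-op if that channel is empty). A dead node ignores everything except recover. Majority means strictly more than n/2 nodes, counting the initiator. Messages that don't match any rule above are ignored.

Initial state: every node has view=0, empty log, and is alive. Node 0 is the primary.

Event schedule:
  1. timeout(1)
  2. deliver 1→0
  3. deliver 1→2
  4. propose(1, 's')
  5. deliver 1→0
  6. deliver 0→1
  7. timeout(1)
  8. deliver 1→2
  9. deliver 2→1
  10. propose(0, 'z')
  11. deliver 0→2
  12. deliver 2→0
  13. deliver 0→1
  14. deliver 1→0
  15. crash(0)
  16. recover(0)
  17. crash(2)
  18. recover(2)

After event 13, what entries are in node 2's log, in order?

after 1 — timeout(1): n1:prim/v1/[-]
after 2 — deliver 1→0: n0:back/v1/[-]
after 3 — deliver 1→2: n2:back/v1/[-]
after 4 — propose(1,'s'): ·
after 5 — deliver 1→0: n0:back/v1/[s]
after 6 — deliver 0→1: n1:prim/v1/[s]
after 7 — timeout(1): n1:back/v2/[s]
after 8 — deliver 1→2: n2:back/v1/[s]
after 9 — deliver 2→1: ·
after 10 — propose(0,'z'): ·
after 11 — deliver 0→2: ·
after 12 — deliver 2→0: ·
after 13 — deliver 0→1: ·

s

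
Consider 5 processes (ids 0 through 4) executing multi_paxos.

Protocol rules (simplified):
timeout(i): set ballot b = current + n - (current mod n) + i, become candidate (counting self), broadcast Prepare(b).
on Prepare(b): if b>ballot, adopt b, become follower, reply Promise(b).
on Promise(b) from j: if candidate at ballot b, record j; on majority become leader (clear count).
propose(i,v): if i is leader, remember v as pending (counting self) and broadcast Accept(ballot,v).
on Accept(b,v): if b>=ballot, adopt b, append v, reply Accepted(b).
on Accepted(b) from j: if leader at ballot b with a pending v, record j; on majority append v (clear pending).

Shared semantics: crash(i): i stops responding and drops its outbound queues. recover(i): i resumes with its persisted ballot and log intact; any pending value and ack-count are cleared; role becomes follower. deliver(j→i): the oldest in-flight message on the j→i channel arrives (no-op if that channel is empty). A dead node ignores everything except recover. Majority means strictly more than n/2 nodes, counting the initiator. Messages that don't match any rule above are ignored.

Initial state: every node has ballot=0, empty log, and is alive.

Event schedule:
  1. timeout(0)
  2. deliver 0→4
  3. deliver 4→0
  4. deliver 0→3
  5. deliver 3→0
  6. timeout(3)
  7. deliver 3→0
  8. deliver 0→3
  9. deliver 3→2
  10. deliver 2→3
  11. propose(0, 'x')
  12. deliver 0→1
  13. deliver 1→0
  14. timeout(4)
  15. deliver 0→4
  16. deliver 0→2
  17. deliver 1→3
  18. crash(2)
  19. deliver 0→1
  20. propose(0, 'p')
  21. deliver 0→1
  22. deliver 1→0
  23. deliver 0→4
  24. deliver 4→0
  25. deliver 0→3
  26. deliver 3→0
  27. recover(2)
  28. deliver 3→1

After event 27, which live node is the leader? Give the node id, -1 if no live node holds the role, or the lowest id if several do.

3

1. timeout(0):  <0:cand b5 ->
2. deliver 0→4:  <4:foll b5 ->
3. deliver 4→0:  nop
4. deliver 0→3:  <3:foll b5 ->
5. deliver 3→0:  <0:lead b5 ->
6. timeout(3):  <3:cand b13 ->
7. deliver 3→0:  <0:foll b13 ->
8. deliver 0→3:  nop
9. deliver 3→2:  <2:foll b13 ->
10. deliver 2→3:  <3:lead b13 ->
11. propose(0,'x'):  nop
12. deliver 0→1:  <1:foll b5 ->
13. deliver 1→0:  nop
14. timeout(4):  <4:cand b14 ->
15. deliver 0→4:  nop
16. deliver 0→2:  nop
17. deliver 1→3:  nop
18. crash(2):  <2:✗foll b13 ->
19. deliver 0→1:  nop
20. propose(0,'p'):  nop
21. deliver 0→1:  nop
22. deliver 1→0:  nop
23. deliver 0→4:  nop
24. deliver 4→0:  <0:foll b14 ->
25. deliver 0→3:  nop
26. deliver 3→0:  nop
27. recover(2):  <2:foll b13 ->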